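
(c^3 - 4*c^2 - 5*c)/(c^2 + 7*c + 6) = c*(c - 5)/(c + 6)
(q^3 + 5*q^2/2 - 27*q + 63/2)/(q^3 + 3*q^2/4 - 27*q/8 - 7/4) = 4*(2*q^3 + 5*q^2 - 54*q + 63)/(8*q^3 + 6*q^2 - 27*q - 14)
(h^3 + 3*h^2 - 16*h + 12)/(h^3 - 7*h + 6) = (h + 6)/(h + 3)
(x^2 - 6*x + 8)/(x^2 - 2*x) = (x - 4)/x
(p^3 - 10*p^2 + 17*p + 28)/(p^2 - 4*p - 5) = (p^2 - 11*p + 28)/(p - 5)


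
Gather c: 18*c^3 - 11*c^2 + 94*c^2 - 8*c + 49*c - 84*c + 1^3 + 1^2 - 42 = 18*c^3 + 83*c^2 - 43*c - 40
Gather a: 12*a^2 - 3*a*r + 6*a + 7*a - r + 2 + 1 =12*a^2 + a*(13 - 3*r) - r + 3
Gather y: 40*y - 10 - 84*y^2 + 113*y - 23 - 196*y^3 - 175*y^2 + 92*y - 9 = -196*y^3 - 259*y^2 + 245*y - 42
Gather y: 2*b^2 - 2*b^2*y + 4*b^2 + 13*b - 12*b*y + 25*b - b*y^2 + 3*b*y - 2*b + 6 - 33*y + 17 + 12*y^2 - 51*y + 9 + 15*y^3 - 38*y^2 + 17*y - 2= 6*b^2 + 36*b + 15*y^3 + y^2*(-b - 26) + y*(-2*b^2 - 9*b - 67) + 30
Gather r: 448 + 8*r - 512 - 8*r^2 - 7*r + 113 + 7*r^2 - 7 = -r^2 + r + 42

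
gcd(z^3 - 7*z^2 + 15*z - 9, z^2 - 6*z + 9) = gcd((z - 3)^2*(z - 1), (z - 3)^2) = z^2 - 6*z + 9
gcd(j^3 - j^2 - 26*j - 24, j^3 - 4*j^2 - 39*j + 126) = 1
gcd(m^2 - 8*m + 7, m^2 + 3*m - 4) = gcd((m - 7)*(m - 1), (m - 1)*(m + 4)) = m - 1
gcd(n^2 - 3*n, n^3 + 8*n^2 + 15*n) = n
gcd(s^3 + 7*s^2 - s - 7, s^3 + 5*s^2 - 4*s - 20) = 1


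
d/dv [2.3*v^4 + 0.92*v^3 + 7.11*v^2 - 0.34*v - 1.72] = 9.2*v^3 + 2.76*v^2 + 14.22*v - 0.34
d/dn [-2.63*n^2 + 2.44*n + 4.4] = 2.44 - 5.26*n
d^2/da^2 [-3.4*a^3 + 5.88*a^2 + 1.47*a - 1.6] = 11.76 - 20.4*a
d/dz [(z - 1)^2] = 2*z - 2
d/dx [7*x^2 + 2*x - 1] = 14*x + 2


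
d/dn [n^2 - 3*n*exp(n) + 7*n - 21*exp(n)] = -3*n*exp(n) + 2*n - 24*exp(n) + 7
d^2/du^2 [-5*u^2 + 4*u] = -10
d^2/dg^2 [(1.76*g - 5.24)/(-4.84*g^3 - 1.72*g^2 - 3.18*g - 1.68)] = (-247.374336*g^5 + 1385.09184*g^4 + 741.714688*g^3 + 748.642368*g^2 - 53.166528*g + 94.500192)/(113.379904*g^9 + 120.876096*g^8 + 266.436192*g^7 + 281.990656*g^6 + 258.969168*g^5 + 222.233616*g^4 + 128.272248*g^3 + 65.53008*g^2 + 26.925696*g + 4.741632)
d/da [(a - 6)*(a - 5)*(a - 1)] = 3*a^2 - 24*a + 41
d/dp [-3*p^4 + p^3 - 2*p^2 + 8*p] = -12*p^3 + 3*p^2 - 4*p + 8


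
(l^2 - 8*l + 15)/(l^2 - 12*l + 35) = (l - 3)/(l - 7)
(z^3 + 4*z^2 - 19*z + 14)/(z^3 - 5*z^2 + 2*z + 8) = (z^2 + 6*z - 7)/(z^2 - 3*z - 4)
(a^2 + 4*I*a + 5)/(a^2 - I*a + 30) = (a - I)/(a - 6*I)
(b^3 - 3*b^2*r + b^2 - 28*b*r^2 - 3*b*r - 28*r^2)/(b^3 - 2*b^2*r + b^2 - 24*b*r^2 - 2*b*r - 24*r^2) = (-b + 7*r)/(-b + 6*r)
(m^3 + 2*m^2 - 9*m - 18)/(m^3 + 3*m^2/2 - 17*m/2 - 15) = 2*(m + 3)/(2*m + 5)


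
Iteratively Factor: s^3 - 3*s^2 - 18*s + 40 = (s - 2)*(s^2 - s - 20) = (s - 2)*(s + 4)*(s - 5)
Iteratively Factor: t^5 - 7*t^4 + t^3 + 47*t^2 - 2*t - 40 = (t - 5)*(t^4 - 2*t^3 - 9*t^2 + 2*t + 8) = (t - 5)*(t - 4)*(t^3 + 2*t^2 - t - 2) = (t - 5)*(t - 4)*(t + 1)*(t^2 + t - 2) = (t - 5)*(t - 4)*(t - 1)*(t + 1)*(t + 2)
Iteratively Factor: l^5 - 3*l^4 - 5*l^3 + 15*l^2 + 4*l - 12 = (l - 3)*(l^4 - 5*l^2 + 4) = (l - 3)*(l - 1)*(l^3 + l^2 - 4*l - 4) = (l - 3)*(l - 2)*(l - 1)*(l^2 + 3*l + 2) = (l - 3)*(l - 2)*(l - 1)*(l + 1)*(l + 2)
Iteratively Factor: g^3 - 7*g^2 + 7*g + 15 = (g + 1)*(g^2 - 8*g + 15) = (g - 3)*(g + 1)*(g - 5)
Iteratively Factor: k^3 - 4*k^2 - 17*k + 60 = (k - 3)*(k^2 - k - 20) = (k - 3)*(k + 4)*(k - 5)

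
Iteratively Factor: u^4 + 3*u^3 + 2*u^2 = (u)*(u^3 + 3*u^2 + 2*u) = u^2*(u^2 + 3*u + 2) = u^2*(u + 1)*(u + 2)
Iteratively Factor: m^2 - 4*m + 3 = (m - 1)*(m - 3)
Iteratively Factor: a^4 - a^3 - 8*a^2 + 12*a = (a + 3)*(a^3 - 4*a^2 + 4*a) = (a - 2)*(a + 3)*(a^2 - 2*a) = a*(a - 2)*(a + 3)*(a - 2)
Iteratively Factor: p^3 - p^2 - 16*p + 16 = (p - 1)*(p^2 - 16) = (p - 1)*(p + 4)*(p - 4)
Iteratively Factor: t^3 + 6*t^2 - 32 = (t + 4)*(t^2 + 2*t - 8) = (t + 4)^2*(t - 2)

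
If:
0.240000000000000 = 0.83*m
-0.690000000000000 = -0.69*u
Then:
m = 0.29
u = 1.00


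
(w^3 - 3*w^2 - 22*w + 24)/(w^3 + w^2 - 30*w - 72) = (w - 1)/(w + 3)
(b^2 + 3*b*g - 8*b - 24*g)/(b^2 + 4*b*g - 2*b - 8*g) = (b^2 + 3*b*g - 8*b - 24*g)/(b^2 + 4*b*g - 2*b - 8*g)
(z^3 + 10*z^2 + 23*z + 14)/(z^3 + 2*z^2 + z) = (z^2 + 9*z + 14)/(z*(z + 1))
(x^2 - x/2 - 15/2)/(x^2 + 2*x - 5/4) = 2*(x - 3)/(2*x - 1)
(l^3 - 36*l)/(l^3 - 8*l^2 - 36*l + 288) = l/(l - 8)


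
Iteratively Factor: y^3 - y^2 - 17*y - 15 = (y + 1)*(y^2 - 2*y - 15) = (y + 1)*(y + 3)*(y - 5)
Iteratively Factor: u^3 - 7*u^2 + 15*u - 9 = (u - 3)*(u^2 - 4*u + 3) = (u - 3)*(u - 1)*(u - 3)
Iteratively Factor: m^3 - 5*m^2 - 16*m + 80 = (m - 5)*(m^2 - 16) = (m - 5)*(m - 4)*(m + 4)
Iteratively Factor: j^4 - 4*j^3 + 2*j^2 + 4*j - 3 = (j - 1)*(j^3 - 3*j^2 - j + 3) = (j - 1)*(j + 1)*(j^2 - 4*j + 3) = (j - 1)^2*(j + 1)*(j - 3)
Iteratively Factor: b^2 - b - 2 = (b + 1)*(b - 2)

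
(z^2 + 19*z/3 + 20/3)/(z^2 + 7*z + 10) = (z + 4/3)/(z + 2)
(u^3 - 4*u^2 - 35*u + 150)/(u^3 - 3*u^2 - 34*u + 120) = (u - 5)/(u - 4)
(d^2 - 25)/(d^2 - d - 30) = (d - 5)/(d - 6)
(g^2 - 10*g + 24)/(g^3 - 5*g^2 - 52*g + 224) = (g - 6)/(g^2 - g - 56)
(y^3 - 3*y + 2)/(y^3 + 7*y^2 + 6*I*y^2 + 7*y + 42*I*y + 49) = (y^3 - 3*y + 2)/(y^3 + y^2*(7 + 6*I) + y*(7 + 42*I) + 49)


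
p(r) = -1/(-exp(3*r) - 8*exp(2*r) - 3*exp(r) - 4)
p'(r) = -(3*exp(3*r) + 16*exp(2*r) + 3*exp(r))/(-exp(3*r) - 8*exp(2*r) - 3*exp(r) - 4)^2 = (-3*exp(2*r) - 16*exp(r) - 3)*exp(r)/(exp(3*r) + 8*exp(2*r) + 3*exp(r) + 4)^2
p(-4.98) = 0.25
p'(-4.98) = -0.00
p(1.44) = 0.00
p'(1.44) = -0.01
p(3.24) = 0.00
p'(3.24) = -0.00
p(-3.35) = 0.24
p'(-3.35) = -0.01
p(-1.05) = 0.16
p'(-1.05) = -0.09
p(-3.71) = 0.25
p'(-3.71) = -0.00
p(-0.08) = 0.07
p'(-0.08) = -0.09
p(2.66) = 0.00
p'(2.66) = -0.00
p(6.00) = 0.00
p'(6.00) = 0.00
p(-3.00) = 0.24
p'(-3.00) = -0.01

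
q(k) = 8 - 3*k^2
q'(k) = -6*k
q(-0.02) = 8.00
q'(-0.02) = 0.12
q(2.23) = -6.92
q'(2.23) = -13.38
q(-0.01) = 8.00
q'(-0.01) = 0.06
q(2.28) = -7.60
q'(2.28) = -13.68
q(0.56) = 7.06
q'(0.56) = -3.36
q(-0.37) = 7.59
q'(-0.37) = 2.22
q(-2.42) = -9.57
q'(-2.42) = 14.52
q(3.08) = -20.46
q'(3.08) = -18.48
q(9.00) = -235.00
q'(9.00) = -54.00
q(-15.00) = -667.00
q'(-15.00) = 90.00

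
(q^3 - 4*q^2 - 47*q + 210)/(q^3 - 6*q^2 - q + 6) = (q^2 + 2*q - 35)/(q^2 - 1)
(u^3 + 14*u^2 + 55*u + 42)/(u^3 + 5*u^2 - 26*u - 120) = (u^2 + 8*u + 7)/(u^2 - u - 20)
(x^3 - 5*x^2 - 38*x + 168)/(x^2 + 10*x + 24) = (x^2 - 11*x + 28)/(x + 4)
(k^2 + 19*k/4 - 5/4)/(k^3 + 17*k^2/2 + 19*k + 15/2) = (4*k - 1)/(2*(2*k^2 + 7*k + 3))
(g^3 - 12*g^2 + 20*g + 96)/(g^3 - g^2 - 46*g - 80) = (g - 6)/(g + 5)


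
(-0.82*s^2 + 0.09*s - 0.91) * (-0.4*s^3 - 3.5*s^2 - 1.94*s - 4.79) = 0.328*s^5 + 2.834*s^4 + 1.6398*s^3 + 6.9382*s^2 + 1.3343*s + 4.3589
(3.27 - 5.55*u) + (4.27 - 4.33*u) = 7.54 - 9.88*u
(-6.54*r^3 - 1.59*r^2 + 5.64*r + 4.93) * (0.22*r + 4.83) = -1.4388*r^4 - 31.938*r^3 - 6.4389*r^2 + 28.3258*r + 23.8119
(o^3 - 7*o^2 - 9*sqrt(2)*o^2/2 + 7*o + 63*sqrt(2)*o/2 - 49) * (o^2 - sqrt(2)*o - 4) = o^5 - 11*sqrt(2)*o^4/2 - 7*o^4 + 12*o^3 + 77*sqrt(2)*o^3/2 - 84*o^2 + 11*sqrt(2)*o^2 - 77*sqrt(2)*o - 28*o + 196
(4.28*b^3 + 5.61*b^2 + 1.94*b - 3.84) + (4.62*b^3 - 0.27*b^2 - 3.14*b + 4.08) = 8.9*b^3 + 5.34*b^2 - 1.2*b + 0.24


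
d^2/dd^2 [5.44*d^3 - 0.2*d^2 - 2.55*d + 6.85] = 32.64*d - 0.4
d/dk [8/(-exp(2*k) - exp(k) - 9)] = (16*exp(k) + 8)*exp(k)/(exp(2*k) + exp(k) + 9)^2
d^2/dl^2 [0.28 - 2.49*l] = 0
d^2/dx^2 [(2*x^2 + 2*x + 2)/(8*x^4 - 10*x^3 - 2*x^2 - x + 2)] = 4*(192*x^8 + 144*x^7 + 116*x^6 - 900*x^5 + 318*x^4 + 116*x^3 + 78*x^2 + 78*x + 11)/(512*x^12 - 1920*x^11 + 2016*x^10 - 232*x^9 + 360*x^8 - 1284*x^7 + 304*x^6 + 102*x^5 + 234*x^4 - 97*x^3 - 18*x^2 - 12*x + 8)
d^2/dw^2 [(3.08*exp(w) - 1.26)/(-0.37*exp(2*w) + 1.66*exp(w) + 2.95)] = (-0.421652*exp(4*w) - 1.20176*exp(3*w) - 22.492596*exp(2*w) + 24.055976*exp(w) - 32.97392)*exp(w)/(0.050653*exp(6*w) - 0.681762*exp(5*w) + 1.847151*exp(4*w) + 6.297044*exp(3*w) - 14.727285*exp(2*w) - 43.33845*exp(w) - 25.672375)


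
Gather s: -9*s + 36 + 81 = 117 - 9*s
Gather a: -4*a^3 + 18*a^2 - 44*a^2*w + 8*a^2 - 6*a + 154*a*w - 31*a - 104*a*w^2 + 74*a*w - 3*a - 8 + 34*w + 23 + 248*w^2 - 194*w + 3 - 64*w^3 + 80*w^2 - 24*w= -4*a^3 + a^2*(26 - 44*w) + a*(-104*w^2 + 228*w - 40) - 64*w^3 + 328*w^2 - 184*w + 18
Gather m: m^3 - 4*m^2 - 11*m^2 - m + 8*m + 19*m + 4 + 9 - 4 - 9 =m^3 - 15*m^2 + 26*m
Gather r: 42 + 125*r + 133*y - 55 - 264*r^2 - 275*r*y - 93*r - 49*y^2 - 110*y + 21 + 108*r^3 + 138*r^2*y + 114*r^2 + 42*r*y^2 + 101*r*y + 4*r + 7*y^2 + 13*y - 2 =108*r^3 + r^2*(138*y - 150) + r*(42*y^2 - 174*y + 36) - 42*y^2 + 36*y + 6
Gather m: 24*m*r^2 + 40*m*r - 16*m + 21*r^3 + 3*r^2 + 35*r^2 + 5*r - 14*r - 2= m*(24*r^2 + 40*r - 16) + 21*r^3 + 38*r^2 - 9*r - 2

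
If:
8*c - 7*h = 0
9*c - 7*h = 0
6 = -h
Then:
No Solution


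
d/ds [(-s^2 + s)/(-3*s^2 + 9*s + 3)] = (-2*s^2 - 2*s + 1)/(3*(s^4 - 6*s^3 + 7*s^2 + 6*s + 1))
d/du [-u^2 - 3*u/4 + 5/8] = -2*u - 3/4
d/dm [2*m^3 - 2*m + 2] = 6*m^2 - 2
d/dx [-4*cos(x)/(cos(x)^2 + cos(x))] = -4*sin(x)/(cos(x) + 1)^2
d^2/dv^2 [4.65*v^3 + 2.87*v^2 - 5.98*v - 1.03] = 27.9*v + 5.74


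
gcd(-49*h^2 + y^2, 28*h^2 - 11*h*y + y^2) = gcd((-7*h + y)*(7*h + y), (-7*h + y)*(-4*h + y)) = -7*h + y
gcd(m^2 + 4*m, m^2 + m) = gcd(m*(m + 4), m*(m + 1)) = m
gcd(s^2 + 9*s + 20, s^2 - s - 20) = s + 4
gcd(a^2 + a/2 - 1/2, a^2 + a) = a + 1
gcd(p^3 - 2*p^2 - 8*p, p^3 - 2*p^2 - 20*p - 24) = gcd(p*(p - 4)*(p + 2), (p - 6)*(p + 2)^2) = p + 2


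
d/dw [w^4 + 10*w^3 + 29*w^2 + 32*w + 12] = 4*w^3 + 30*w^2 + 58*w + 32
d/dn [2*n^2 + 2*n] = 4*n + 2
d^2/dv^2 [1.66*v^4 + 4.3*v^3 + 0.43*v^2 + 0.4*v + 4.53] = 19.92*v^2 + 25.8*v + 0.86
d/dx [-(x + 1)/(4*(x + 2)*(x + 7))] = (x^2 + 2*x - 5)/(4*(x^4 + 18*x^3 + 109*x^2 + 252*x + 196))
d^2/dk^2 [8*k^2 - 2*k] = 16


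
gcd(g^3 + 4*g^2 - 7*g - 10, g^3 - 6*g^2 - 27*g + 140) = g + 5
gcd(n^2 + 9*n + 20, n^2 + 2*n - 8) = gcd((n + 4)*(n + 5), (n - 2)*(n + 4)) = n + 4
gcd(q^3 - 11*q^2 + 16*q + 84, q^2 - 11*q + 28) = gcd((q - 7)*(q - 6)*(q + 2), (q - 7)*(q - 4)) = q - 7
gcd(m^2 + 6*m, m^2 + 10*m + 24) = m + 6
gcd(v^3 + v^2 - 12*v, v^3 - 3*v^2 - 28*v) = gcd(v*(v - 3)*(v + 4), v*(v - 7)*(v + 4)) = v^2 + 4*v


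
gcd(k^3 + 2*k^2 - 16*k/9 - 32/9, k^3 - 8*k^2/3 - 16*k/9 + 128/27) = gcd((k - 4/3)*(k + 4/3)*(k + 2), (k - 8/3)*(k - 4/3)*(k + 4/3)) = k^2 - 16/9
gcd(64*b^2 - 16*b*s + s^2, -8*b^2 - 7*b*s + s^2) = -8*b + s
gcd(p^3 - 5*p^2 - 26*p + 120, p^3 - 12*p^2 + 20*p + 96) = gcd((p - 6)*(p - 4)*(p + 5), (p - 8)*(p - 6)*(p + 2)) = p - 6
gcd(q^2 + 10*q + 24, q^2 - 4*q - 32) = q + 4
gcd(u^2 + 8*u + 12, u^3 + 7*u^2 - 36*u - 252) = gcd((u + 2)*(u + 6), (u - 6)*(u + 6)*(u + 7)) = u + 6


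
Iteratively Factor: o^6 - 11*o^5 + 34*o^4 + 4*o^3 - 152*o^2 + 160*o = (o)*(o^5 - 11*o^4 + 34*o^3 + 4*o^2 - 152*o + 160) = o*(o - 2)*(o^4 - 9*o^3 + 16*o^2 + 36*o - 80) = o*(o - 2)*(o + 2)*(o^3 - 11*o^2 + 38*o - 40) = o*(o - 5)*(o - 2)*(o + 2)*(o^2 - 6*o + 8) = o*(o - 5)*(o - 2)^2*(o + 2)*(o - 4)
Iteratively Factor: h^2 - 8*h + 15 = (h - 5)*(h - 3)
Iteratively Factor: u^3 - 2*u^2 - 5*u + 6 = (u - 1)*(u^2 - u - 6) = (u - 3)*(u - 1)*(u + 2)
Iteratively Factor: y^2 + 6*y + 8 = (y + 2)*(y + 4)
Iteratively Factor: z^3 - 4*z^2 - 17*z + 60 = (z - 3)*(z^2 - z - 20) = (z - 3)*(z + 4)*(z - 5)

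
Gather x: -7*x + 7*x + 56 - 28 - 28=0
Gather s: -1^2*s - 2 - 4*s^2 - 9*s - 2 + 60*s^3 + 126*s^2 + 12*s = 60*s^3 + 122*s^2 + 2*s - 4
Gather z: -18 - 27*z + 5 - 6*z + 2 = -33*z - 11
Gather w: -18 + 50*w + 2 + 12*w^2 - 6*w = 12*w^2 + 44*w - 16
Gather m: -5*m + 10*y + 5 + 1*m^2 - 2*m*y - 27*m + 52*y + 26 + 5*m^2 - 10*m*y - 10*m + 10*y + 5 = 6*m^2 + m*(-12*y - 42) + 72*y + 36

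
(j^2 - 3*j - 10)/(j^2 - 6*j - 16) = (j - 5)/(j - 8)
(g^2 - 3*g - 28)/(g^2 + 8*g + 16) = (g - 7)/(g + 4)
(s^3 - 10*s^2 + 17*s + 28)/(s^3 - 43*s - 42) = (s - 4)/(s + 6)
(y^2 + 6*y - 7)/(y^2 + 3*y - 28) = (y - 1)/(y - 4)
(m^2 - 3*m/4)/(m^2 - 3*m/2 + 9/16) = 4*m/(4*m - 3)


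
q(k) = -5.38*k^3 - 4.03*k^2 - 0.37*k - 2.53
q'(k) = -16.14*k^2 - 8.06*k - 0.37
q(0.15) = -2.69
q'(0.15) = -1.94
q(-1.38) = 4.44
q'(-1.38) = -19.98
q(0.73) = -7.04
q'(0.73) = -14.85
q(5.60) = -1075.80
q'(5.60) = -551.66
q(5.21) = -874.69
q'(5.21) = -480.47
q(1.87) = -52.50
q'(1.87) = -71.88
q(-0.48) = -2.69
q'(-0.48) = -0.22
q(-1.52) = 7.62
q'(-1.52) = -25.41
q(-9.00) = 3596.39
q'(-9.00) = -1235.17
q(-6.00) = 1016.69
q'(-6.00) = -533.05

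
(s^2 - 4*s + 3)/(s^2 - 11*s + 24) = (s - 1)/(s - 8)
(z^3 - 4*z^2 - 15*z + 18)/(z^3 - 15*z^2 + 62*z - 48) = (z + 3)/(z - 8)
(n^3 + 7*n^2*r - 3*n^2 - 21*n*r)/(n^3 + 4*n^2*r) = (n^2 + 7*n*r - 3*n - 21*r)/(n*(n + 4*r))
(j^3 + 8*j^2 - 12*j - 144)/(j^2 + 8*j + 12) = (j^2 + 2*j - 24)/(j + 2)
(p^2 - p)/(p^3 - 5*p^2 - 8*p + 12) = p/(p^2 - 4*p - 12)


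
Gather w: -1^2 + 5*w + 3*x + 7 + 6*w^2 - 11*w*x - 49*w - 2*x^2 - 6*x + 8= 6*w^2 + w*(-11*x - 44) - 2*x^2 - 3*x + 14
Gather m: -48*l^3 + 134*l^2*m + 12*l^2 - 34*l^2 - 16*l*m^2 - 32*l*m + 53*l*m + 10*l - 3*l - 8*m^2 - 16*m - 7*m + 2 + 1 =-48*l^3 - 22*l^2 + 7*l + m^2*(-16*l - 8) + m*(134*l^2 + 21*l - 23) + 3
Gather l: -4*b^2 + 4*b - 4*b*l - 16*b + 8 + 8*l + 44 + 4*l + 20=-4*b^2 - 12*b + l*(12 - 4*b) + 72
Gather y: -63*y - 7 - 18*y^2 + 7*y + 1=-18*y^2 - 56*y - 6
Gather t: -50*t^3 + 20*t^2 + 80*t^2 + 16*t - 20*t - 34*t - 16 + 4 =-50*t^3 + 100*t^2 - 38*t - 12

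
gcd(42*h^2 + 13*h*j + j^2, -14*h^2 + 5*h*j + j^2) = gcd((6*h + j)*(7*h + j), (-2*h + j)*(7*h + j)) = 7*h + j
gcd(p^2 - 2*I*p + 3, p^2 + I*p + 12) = p - 3*I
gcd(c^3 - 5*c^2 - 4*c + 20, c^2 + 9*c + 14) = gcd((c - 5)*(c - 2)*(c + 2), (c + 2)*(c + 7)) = c + 2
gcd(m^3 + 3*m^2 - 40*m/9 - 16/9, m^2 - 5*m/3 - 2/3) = m + 1/3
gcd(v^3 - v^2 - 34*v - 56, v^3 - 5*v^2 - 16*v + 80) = v + 4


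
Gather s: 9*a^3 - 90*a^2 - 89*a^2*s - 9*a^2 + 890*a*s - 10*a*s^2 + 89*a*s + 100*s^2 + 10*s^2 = 9*a^3 - 99*a^2 + s^2*(110 - 10*a) + s*(-89*a^2 + 979*a)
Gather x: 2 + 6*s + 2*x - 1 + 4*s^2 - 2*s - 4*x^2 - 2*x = 4*s^2 + 4*s - 4*x^2 + 1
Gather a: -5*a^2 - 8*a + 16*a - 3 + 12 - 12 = -5*a^2 + 8*a - 3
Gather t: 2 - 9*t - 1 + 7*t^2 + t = 7*t^2 - 8*t + 1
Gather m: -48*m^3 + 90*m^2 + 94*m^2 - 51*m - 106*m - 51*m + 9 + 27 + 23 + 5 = -48*m^3 + 184*m^2 - 208*m + 64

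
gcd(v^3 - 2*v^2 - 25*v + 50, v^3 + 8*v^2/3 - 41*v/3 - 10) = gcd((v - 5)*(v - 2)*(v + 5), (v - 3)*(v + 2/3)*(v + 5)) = v + 5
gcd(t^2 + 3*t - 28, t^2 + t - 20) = t - 4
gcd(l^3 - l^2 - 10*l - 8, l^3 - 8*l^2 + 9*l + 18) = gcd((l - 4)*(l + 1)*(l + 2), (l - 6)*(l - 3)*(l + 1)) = l + 1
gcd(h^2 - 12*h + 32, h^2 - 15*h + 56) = h - 8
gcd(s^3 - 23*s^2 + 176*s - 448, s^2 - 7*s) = s - 7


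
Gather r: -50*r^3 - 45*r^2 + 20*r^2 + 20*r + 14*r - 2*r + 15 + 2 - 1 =-50*r^3 - 25*r^2 + 32*r + 16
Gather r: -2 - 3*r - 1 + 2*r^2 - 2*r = 2*r^2 - 5*r - 3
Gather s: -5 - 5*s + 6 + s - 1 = -4*s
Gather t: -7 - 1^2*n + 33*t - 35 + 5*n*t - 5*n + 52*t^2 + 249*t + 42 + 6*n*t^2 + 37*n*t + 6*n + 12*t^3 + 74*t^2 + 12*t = 12*t^3 + t^2*(6*n + 126) + t*(42*n + 294)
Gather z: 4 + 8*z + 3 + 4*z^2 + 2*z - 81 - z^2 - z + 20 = 3*z^2 + 9*z - 54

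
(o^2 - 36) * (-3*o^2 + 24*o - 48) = -3*o^4 + 24*o^3 + 60*o^2 - 864*o + 1728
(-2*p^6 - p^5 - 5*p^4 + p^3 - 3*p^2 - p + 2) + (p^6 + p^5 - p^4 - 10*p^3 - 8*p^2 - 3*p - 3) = -p^6 - 6*p^4 - 9*p^3 - 11*p^2 - 4*p - 1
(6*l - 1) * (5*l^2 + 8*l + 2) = 30*l^3 + 43*l^2 + 4*l - 2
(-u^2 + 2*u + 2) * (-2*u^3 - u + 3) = 2*u^5 - 4*u^4 - 3*u^3 - 5*u^2 + 4*u + 6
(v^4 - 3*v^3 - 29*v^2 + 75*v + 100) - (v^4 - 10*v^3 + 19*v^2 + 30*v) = 7*v^3 - 48*v^2 + 45*v + 100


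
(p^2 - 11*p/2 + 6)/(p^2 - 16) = (p - 3/2)/(p + 4)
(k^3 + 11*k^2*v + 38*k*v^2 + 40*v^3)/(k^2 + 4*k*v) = k + 7*v + 10*v^2/k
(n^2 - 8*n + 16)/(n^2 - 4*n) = (n - 4)/n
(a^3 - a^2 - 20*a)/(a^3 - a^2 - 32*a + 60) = a*(a + 4)/(a^2 + 4*a - 12)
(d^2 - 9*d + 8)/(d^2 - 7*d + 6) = (d - 8)/(d - 6)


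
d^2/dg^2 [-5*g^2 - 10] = -10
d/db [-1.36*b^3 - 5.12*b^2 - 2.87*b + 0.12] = -4.08*b^2 - 10.24*b - 2.87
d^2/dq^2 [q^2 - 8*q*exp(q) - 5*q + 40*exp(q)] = -8*q*exp(q) + 24*exp(q) + 2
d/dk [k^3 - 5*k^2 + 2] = k*(3*k - 10)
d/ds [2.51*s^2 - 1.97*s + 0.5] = 5.02*s - 1.97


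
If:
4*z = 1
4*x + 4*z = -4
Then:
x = -5/4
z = 1/4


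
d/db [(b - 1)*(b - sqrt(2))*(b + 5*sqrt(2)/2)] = 3*b^2 - 2*b + 3*sqrt(2)*b - 5 - 3*sqrt(2)/2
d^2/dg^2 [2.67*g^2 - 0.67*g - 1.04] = 5.34000000000000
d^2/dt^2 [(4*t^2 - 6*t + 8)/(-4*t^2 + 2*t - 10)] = 2*(8*t^3 + 12*t^2 - 66*t + 1)/(8*t^6 - 12*t^5 + 66*t^4 - 61*t^3 + 165*t^2 - 75*t + 125)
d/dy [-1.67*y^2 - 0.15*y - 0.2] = -3.34*y - 0.15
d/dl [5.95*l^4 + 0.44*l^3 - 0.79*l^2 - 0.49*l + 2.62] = 23.8*l^3 + 1.32*l^2 - 1.58*l - 0.49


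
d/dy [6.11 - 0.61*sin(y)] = -0.61*cos(y)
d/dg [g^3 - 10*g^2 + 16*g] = 3*g^2 - 20*g + 16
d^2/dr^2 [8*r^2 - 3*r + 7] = 16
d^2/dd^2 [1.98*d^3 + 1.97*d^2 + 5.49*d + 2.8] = 11.88*d + 3.94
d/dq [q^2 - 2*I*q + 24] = 2*q - 2*I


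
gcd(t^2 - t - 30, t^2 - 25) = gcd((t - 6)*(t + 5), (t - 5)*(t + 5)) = t + 5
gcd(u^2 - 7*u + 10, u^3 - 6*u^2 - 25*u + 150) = u - 5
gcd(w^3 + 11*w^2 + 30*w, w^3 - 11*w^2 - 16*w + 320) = w + 5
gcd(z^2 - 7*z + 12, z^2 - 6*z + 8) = z - 4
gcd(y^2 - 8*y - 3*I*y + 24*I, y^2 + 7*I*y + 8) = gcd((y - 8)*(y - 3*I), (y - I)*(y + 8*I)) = 1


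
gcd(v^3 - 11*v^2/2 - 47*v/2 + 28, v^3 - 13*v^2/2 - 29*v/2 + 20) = v^2 - 9*v + 8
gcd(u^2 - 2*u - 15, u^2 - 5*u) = u - 5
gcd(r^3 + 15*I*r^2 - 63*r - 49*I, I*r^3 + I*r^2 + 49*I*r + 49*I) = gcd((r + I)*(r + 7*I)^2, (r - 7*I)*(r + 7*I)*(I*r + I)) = r + 7*I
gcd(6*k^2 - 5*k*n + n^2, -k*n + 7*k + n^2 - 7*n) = 1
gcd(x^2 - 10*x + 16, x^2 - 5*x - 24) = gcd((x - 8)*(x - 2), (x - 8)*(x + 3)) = x - 8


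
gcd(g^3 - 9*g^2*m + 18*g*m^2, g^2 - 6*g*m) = g^2 - 6*g*m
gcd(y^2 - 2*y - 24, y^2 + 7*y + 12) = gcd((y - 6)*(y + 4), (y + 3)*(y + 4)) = y + 4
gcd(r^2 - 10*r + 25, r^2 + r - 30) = r - 5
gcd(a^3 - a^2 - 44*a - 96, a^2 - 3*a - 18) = a + 3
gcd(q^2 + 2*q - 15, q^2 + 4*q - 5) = q + 5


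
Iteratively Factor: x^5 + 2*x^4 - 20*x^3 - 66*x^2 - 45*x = (x + 1)*(x^4 + x^3 - 21*x^2 - 45*x) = (x - 5)*(x + 1)*(x^3 + 6*x^2 + 9*x) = x*(x - 5)*(x + 1)*(x^2 + 6*x + 9) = x*(x - 5)*(x + 1)*(x + 3)*(x + 3)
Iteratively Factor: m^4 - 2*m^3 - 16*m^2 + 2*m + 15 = (m - 5)*(m^3 + 3*m^2 - m - 3) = (m - 5)*(m - 1)*(m^2 + 4*m + 3) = (m - 5)*(m - 1)*(m + 3)*(m + 1)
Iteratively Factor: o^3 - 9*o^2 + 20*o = (o - 5)*(o^2 - 4*o) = (o - 5)*(o - 4)*(o)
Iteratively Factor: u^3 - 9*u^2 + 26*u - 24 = (u - 4)*(u^2 - 5*u + 6) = (u - 4)*(u - 2)*(u - 3)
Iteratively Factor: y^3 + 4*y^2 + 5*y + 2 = (y + 2)*(y^2 + 2*y + 1) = (y + 1)*(y + 2)*(y + 1)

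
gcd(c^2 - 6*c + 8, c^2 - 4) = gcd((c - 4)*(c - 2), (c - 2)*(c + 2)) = c - 2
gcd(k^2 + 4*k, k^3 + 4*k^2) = k^2 + 4*k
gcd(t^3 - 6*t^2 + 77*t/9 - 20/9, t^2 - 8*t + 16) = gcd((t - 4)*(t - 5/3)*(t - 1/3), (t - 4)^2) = t - 4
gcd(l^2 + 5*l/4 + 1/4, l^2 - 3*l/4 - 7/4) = l + 1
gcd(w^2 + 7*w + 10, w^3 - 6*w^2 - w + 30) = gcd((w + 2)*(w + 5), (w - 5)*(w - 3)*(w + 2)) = w + 2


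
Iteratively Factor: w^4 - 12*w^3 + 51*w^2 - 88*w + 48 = (w - 4)*(w^3 - 8*w^2 + 19*w - 12) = (w - 4)*(w - 3)*(w^2 - 5*w + 4) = (w - 4)^2*(w - 3)*(w - 1)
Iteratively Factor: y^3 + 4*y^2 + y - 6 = (y + 3)*(y^2 + y - 2) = (y - 1)*(y + 3)*(y + 2)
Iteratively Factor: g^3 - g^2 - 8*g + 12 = (g - 2)*(g^2 + g - 6) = (g - 2)*(g + 3)*(g - 2)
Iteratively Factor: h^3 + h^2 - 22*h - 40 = (h + 4)*(h^2 - 3*h - 10) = (h + 2)*(h + 4)*(h - 5)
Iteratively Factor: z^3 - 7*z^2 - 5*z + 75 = (z + 3)*(z^2 - 10*z + 25) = (z - 5)*(z + 3)*(z - 5)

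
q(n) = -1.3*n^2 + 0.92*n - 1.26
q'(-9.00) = 24.32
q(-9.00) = -114.84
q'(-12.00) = 32.12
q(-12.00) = -199.50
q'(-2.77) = 8.12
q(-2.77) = -13.78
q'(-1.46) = 4.72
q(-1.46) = -5.37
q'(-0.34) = 1.80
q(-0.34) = -1.72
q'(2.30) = -5.06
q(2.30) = -6.02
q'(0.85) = -1.29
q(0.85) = -1.42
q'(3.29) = -7.63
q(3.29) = -12.30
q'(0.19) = 0.43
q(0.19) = -1.13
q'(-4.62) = 12.93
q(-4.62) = -33.26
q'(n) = 0.92 - 2.6*n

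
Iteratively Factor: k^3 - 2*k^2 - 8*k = (k - 4)*(k^2 + 2*k) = k*(k - 4)*(k + 2)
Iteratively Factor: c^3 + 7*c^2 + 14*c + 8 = (c + 2)*(c^2 + 5*c + 4) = (c + 2)*(c + 4)*(c + 1)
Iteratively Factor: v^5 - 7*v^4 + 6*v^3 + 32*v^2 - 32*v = (v - 4)*(v^4 - 3*v^3 - 6*v^2 + 8*v) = (v - 4)^2*(v^3 + v^2 - 2*v) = (v - 4)^2*(v + 2)*(v^2 - v) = v*(v - 4)^2*(v + 2)*(v - 1)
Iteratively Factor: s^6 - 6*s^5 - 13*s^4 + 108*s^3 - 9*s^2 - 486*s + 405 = (s + 3)*(s^5 - 9*s^4 + 14*s^3 + 66*s^2 - 207*s + 135) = (s - 1)*(s + 3)*(s^4 - 8*s^3 + 6*s^2 + 72*s - 135) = (s - 1)*(s + 3)^2*(s^3 - 11*s^2 + 39*s - 45) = (s - 3)*(s - 1)*(s + 3)^2*(s^2 - 8*s + 15) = (s - 5)*(s - 3)*(s - 1)*(s + 3)^2*(s - 3)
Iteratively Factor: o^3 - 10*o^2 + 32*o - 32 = (o - 4)*(o^2 - 6*o + 8) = (o - 4)^2*(o - 2)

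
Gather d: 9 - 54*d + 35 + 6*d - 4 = 40 - 48*d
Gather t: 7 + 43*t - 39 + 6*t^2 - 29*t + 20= 6*t^2 + 14*t - 12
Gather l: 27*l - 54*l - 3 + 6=3 - 27*l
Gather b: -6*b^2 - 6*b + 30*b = -6*b^2 + 24*b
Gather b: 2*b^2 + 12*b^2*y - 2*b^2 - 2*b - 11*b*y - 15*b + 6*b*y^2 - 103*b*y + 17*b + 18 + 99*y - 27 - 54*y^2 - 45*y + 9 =12*b^2*y + b*(6*y^2 - 114*y) - 54*y^2 + 54*y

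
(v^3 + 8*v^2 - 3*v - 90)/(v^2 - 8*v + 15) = (v^2 + 11*v + 30)/(v - 5)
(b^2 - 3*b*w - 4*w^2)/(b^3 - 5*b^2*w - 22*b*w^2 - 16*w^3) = (-b + 4*w)/(-b^2 + 6*b*w + 16*w^2)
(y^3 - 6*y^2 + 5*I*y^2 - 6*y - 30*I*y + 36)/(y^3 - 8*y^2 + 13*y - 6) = (y^2 + 5*I*y - 6)/(y^2 - 2*y + 1)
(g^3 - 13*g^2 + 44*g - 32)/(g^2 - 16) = (g^2 - 9*g + 8)/(g + 4)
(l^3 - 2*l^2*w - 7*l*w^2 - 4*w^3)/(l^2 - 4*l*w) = l + 2*w + w^2/l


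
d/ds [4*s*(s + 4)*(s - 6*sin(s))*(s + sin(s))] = 4*s*(s + 4)*(s - 6*sin(s))*(cos(s) + 1) - 4*s*(s + 4)*(s + sin(s))*(6*cos(s) - 1) + 4*s*(s - 6*sin(s))*(s + sin(s)) + 4*(s + 4)*(s - 6*sin(s))*(s + sin(s))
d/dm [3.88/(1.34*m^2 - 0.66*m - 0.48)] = (2.5608 - 10.3984*m)/(-1.34*m^2 + 0.66*m + 0.48)^2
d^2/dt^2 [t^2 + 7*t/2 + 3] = 2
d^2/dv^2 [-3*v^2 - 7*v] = -6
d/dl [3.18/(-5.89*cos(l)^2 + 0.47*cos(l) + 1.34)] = (1.4946 - 37.4604*cos(l))*sin(l)/(-5.89*cos(l)^2 + 0.47*cos(l) + 1.34)^2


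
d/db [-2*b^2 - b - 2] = -4*b - 1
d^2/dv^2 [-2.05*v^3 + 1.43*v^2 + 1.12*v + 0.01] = 2.86 - 12.3*v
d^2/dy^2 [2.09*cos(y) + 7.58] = -2.09*cos(y)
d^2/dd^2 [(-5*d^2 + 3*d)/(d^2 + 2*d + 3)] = 2*(13*d^3 + 45*d^2 - 27*d - 63)/(d^6 + 6*d^5 + 21*d^4 + 44*d^3 + 63*d^2 + 54*d + 27)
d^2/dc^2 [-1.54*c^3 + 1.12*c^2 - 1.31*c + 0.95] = 2.24 - 9.24*c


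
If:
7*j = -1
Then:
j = -1/7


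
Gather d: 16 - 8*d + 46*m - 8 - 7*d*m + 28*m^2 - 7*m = d*(-7*m - 8) + 28*m^2 + 39*m + 8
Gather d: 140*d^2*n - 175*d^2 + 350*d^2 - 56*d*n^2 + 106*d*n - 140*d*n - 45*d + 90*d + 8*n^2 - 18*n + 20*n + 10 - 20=d^2*(140*n + 175) + d*(-56*n^2 - 34*n + 45) + 8*n^2 + 2*n - 10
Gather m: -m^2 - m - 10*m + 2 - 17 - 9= -m^2 - 11*m - 24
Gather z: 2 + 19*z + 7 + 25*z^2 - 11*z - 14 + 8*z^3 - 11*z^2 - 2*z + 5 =8*z^3 + 14*z^2 + 6*z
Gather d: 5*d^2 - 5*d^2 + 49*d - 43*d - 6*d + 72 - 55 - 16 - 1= 0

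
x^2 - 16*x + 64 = (x - 8)^2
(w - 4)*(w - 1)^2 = w^3 - 6*w^2 + 9*w - 4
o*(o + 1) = o^2 + o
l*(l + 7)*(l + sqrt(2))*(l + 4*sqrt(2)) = l^4 + 7*l^3 + 5*sqrt(2)*l^3 + 8*l^2 + 35*sqrt(2)*l^2 + 56*l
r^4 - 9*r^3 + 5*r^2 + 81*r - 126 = (r - 7)*(r - 3)*(r - 2)*(r + 3)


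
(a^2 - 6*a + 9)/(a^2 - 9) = (a - 3)/(a + 3)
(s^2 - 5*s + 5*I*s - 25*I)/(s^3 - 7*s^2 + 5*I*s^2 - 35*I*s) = (s - 5)/(s*(s - 7))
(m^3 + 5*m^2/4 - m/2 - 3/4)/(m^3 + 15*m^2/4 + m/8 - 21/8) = 2*(m + 1)/(2*m + 7)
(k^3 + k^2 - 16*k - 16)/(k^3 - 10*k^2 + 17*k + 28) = (k + 4)/(k - 7)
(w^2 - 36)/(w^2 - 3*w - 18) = (w + 6)/(w + 3)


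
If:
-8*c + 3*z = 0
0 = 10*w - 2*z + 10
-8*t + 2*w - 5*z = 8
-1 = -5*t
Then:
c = -87/92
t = 1/5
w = -173/115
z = -58/23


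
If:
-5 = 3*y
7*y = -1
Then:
No Solution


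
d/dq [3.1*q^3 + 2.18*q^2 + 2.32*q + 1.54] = 9.3*q^2 + 4.36*q + 2.32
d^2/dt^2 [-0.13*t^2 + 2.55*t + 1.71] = -0.260000000000000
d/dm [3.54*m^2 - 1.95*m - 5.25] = 7.08*m - 1.95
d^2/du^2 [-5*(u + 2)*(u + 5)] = -10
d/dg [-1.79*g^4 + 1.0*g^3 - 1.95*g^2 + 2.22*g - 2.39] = -7.16*g^3 + 3.0*g^2 - 3.9*g + 2.22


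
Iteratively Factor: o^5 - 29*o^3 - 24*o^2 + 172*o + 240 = (o - 3)*(o^4 + 3*o^3 - 20*o^2 - 84*o - 80) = (o - 3)*(o + 4)*(o^3 - o^2 - 16*o - 20) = (o - 5)*(o - 3)*(o + 4)*(o^2 + 4*o + 4) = (o - 5)*(o - 3)*(o + 2)*(o + 4)*(o + 2)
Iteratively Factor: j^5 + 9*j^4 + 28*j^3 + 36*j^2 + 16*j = (j + 1)*(j^4 + 8*j^3 + 20*j^2 + 16*j) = j*(j + 1)*(j^3 + 8*j^2 + 20*j + 16) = j*(j + 1)*(j + 2)*(j^2 + 6*j + 8) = j*(j + 1)*(j + 2)^2*(j + 4)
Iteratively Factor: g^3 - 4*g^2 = (g)*(g^2 - 4*g) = g*(g - 4)*(g)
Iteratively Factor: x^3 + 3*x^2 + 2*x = (x)*(x^2 + 3*x + 2) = x*(x + 1)*(x + 2)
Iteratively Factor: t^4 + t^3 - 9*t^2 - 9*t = (t + 3)*(t^3 - 2*t^2 - 3*t) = (t - 3)*(t + 3)*(t^2 + t) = t*(t - 3)*(t + 3)*(t + 1)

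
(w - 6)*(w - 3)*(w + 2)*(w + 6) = w^4 - w^3 - 42*w^2 + 36*w + 216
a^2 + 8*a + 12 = (a + 2)*(a + 6)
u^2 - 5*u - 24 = (u - 8)*(u + 3)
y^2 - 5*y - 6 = (y - 6)*(y + 1)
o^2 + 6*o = o*(o + 6)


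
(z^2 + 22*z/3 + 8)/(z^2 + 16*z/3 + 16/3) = (z + 6)/(z + 4)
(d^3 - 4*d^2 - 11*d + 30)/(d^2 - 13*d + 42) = (d^3 - 4*d^2 - 11*d + 30)/(d^2 - 13*d + 42)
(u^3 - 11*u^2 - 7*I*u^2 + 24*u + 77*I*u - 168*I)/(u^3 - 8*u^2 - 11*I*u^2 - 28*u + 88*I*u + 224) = (u - 3)/(u - 4*I)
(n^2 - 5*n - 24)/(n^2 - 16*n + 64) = (n + 3)/(n - 8)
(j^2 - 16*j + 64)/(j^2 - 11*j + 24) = (j - 8)/(j - 3)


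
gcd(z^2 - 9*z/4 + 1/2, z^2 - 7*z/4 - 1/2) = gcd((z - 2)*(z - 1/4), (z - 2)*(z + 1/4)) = z - 2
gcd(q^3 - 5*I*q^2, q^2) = q^2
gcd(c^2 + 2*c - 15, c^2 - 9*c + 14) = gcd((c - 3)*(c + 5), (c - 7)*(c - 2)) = 1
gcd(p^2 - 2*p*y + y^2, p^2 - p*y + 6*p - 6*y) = -p + y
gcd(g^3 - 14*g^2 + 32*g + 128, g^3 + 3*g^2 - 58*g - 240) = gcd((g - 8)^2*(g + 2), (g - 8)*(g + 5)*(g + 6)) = g - 8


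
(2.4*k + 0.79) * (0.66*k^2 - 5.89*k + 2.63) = 1.584*k^3 - 13.6146*k^2 + 1.6589*k + 2.0777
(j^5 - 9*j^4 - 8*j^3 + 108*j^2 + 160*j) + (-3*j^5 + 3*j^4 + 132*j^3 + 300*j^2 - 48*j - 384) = -2*j^5 - 6*j^4 + 124*j^3 + 408*j^2 + 112*j - 384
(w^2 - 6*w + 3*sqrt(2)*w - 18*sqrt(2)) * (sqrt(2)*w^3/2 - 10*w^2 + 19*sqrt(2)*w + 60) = sqrt(2)*w^5/2 - 7*w^4 - 3*sqrt(2)*w^4 - 11*sqrt(2)*w^3 + 42*w^3 + 66*sqrt(2)*w^2 + 174*w^2 - 1044*w + 180*sqrt(2)*w - 1080*sqrt(2)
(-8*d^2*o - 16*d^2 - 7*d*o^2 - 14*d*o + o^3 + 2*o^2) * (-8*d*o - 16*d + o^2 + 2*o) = 64*d^3*o^2 + 256*d^3*o + 256*d^3 + 48*d^2*o^3 + 192*d^2*o^2 + 192*d^2*o - 15*d*o^4 - 60*d*o^3 - 60*d*o^2 + o^5 + 4*o^4 + 4*o^3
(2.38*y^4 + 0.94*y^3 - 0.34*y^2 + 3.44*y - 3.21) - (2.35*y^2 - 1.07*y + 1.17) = 2.38*y^4 + 0.94*y^3 - 2.69*y^2 + 4.51*y - 4.38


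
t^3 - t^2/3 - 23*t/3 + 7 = (t - 7/3)*(t - 1)*(t + 3)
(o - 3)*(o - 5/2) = o^2 - 11*o/2 + 15/2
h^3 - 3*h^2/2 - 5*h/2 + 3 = (h - 2)*(h - 1)*(h + 3/2)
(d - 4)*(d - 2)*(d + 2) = d^3 - 4*d^2 - 4*d + 16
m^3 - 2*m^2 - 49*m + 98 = (m - 7)*(m - 2)*(m + 7)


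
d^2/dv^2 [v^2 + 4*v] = 2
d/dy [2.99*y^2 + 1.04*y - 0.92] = 5.98*y + 1.04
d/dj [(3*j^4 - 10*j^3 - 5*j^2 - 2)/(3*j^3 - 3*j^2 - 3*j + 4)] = (9*j^6 - 18*j^5 + 18*j^4 + 108*j^3 - 87*j^2 - 52*j - 6)/(9*j^6 - 18*j^5 - 9*j^4 + 42*j^3 - 15*j^2 - 24*j + 16)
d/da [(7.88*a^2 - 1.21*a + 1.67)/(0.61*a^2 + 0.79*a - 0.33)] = (6.9633*a^2 - 7.2382*a - 0.92)/(0.3721*a^4 + 0.9638*a^3 + 0.2215*a^2 - 0.5214*a + 0.1089)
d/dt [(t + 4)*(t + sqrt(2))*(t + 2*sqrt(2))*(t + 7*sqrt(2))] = 4*t^3 + 12*t^2 + 30*sqrt(2)*t^2 + 92*t + 80*sqrt(2)*t + 28*sqrt(2) + 184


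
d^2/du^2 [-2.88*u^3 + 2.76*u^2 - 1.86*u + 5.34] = 5.52 - 17.28*u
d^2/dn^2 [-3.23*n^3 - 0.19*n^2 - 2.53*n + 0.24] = -19.38*n - 0.38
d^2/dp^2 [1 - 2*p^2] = -4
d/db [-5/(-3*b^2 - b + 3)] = 5*(-6*b - 1)/(3*b^2 + b - 3)^2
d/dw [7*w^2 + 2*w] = 14*w + 2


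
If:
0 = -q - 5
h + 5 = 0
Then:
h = -5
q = -5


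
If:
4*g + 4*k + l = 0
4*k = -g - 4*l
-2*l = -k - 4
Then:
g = 16/13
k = -20/13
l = 16/13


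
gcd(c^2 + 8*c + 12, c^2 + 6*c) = c + 6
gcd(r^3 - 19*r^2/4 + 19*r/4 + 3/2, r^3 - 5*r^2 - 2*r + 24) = r - 3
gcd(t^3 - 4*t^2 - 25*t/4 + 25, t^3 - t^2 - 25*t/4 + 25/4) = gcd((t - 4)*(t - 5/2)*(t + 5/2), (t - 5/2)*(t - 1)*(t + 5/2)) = t^2 - 25/4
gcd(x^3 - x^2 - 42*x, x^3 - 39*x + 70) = 1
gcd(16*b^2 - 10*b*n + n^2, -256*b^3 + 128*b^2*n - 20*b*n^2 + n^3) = 8*b - n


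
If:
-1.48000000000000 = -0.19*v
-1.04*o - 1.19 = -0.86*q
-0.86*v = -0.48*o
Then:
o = 13.96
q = 18.26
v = 7.79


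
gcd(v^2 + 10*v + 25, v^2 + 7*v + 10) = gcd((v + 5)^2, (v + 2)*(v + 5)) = v + 5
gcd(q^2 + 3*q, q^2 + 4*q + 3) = q + 3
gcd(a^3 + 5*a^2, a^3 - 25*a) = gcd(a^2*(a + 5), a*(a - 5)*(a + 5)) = a^2 + 5*a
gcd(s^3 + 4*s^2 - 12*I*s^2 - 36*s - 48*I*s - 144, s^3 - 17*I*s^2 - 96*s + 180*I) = s^2 - 12*I*s - 36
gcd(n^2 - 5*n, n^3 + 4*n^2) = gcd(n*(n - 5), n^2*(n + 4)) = n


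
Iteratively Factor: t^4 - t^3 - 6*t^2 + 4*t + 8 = (t - 2)*(t^3 + t^2 - 4*t - 4) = (t - 2)*(t + 2)*(t^2 - t - 2) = (t - 2)^2*(t + 2)*(t + 1)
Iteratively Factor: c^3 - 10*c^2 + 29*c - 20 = (c - 5)*(c^2 - 5*c + 4) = (c - 5)*(c - 1)*(c - 4)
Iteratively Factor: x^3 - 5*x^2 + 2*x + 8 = (x + 1)*(x^2 - 6*x + 8) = (x - 2)*(x + 1)*(x - 4)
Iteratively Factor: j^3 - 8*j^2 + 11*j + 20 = (j - 5)*(j^2 - 3*j - 4) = (j - 5)*(j - 4)*(j + 1)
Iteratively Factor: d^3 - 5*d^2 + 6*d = (d - 3)*(d^2 - 2*d) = d*(d - 3)*(d - 2)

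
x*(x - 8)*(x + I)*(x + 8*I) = x^4 - 8*x^3 + 9*I*x^3 - 8*x^2 - 72*I*x^2 + 64*x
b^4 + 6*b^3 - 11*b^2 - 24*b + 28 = (b - 2)*(b - 1)*(b + 2)*(b + 7)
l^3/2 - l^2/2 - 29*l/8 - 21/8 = (l/2 + 1/2)*(l - 7/2)*(l + 3/2)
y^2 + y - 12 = (y - 3)*(y + 4)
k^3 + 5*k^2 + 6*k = k*(k + 2)*(k + 3)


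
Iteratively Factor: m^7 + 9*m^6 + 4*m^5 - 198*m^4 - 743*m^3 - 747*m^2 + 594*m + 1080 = (m + 3)*(m^6 + 6*m^5 - 14*m^4 - 156*m^3 - 275*m^2 + 78*m + 360) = (m + 2)*(m + 3)*(m^5 + 4*m^4 - 22*m^3 - 112*m^2 - 51*m + 180) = (m - 5)*(m + 2)*(m + 3)*(m^4 + 9*m^3 + 23*m^2 + 3*m - 36) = (m - 5)*(m - 1)*(m + 2)*(m + 3)*(m^3 + 10*m^2 + 33*m + 36) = (m - 5)*(m - 1)*(m + 2)*(m + 3)*(m + 4)*(m^2 + 6*m + 9) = (m - 5)*(m - 1)*(m + 2)*(m + 3)^2*(m + 4)*(m + 3)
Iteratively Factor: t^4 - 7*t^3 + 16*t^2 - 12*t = (t - 3)*(t^3 - 4*t^2 + 4*t) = (t - 3)*(t - 2)*(t^2 - 2*t) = (t - 3)*(t - 2)^2*(t)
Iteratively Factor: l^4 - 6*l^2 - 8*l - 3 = (l + 1)*(l^3 - l^2 - 5*l - 3) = (l + 1)^2*(l^2 - 2*l - 3) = (l + 1)^3*(l - 3)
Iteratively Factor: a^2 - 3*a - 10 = (a - 5)*(a + 2)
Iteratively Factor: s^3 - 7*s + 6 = (s + 3)*(s^2 - 3*s + 2) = (s - 1)*(s + 3)*(s - 2)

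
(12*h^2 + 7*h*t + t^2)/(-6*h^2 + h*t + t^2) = (4*h + t)/(-2*h + t)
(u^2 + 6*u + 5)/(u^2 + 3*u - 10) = (u + 1)/(u - 2)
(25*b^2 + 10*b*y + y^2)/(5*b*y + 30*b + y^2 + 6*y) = (5*b + y)/(y + 6)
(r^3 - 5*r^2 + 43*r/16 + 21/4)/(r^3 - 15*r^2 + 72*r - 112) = (r^2 - r - 21/16)/(r^2 - 11*r + 28)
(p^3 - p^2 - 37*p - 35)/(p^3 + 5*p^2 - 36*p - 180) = (p^2 - 6*p - 7)/(p^2 - 36)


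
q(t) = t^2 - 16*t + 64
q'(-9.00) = -34.00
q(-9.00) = 289.00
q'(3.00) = -10.00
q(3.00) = 25.00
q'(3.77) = -8.46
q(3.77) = 17.89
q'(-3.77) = -23.54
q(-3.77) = 138.53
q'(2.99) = -10.02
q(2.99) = 25.10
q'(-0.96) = -17.92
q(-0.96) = 80.28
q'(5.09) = -5.82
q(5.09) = 8.47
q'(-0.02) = -16.04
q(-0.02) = 64.32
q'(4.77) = -6.46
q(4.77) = 10.43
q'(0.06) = -15.88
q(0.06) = 63.04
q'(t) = 2*t - 16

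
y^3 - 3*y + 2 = (y - 1)^2*(y + 2)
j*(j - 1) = j^2 - j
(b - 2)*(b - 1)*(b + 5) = b^3 + 2*b^2 - 13*b + 10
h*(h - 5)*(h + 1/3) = h^3 - 14*h^2/3 - 5*h/3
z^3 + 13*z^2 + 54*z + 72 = (z + 3)*(z + 4)*(z + 6)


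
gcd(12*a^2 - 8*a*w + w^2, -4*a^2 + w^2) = -2*a + w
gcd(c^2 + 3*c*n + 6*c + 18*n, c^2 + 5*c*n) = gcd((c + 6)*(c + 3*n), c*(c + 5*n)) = 1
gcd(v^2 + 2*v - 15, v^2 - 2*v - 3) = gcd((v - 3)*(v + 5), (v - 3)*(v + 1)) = v - 3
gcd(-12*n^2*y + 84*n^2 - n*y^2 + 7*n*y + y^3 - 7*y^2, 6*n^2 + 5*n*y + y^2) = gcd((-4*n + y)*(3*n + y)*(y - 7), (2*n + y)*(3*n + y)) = 3*n + y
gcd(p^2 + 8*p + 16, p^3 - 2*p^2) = 1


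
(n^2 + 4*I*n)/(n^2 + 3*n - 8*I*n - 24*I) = n*(n + 4*I)/(n^2 + n*(3 - 8*I) - 24*I)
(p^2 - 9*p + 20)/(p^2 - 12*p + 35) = (p - 4)/(p - 7)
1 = 1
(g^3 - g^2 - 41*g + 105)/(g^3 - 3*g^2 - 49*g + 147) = (g - 5)/(g - 7)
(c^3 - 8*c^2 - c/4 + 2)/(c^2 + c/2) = c - 17/2 + 4/c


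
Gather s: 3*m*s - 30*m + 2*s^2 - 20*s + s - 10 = -30*m + 2*s^2 + s*(3*m - 19) - 10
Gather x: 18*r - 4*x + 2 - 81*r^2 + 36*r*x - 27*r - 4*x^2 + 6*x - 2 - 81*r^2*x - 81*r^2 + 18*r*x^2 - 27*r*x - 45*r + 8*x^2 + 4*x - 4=-162*r^2 - 54*r + x^2*(18*r + 4) + x*(-81*r^2 + 9*r + 6) - 4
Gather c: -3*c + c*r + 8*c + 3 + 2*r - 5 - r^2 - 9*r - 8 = c*(r + 5) - r^2 - 7*r - 10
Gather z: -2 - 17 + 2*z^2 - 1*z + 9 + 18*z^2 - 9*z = 20*z^2 - 10*z - 10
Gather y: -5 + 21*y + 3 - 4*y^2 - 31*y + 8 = -4*y^2 - 10*y + 6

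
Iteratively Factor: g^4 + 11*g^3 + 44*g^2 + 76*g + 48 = (g + 2)*(g^3 + 9*g^2 + 26*g + 24) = (g + 2)*(g + 4)*(g^2 + 5*g + 6) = (g + 2)*(g + 3)*(g + 4)*(g + 2)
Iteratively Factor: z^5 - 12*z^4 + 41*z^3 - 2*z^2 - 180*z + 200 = (z + 2)*(z^4 - 14*z^3 + 69*z^2 - 140*z + 100) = (z - 2)*(z + 2)*(z^3 - 12*z^2 + 45*z - 50) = (z - 2)^2*(z + 2)*(z^2 - 10*z + 25) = (z - 5)*(z - 2)^2*(z + 2)*(z - 5)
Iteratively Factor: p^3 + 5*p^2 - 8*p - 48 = (p - 3)*(p^2 + 8*p + 16) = (p - 3)*(p + 4)*(p + 4)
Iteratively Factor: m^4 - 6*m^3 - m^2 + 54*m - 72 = (m - 4)*(m^3 - 2*m^2 - 9*m + 18) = (m - 4)*(m - 3)*(m^2 + m - 6) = (m - 4)*(m - 3)*(m - 2)*(m + 3)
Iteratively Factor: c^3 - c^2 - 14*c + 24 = (c - 3)*(c^2 + 2*c - 8) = (c - 3)*(c - 2)*(c + 4)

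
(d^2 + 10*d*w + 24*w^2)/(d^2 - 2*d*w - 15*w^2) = (-d^2 - 10*d*w - 24*w^2)/(-d^2 + 2*d*w + 15*w^2)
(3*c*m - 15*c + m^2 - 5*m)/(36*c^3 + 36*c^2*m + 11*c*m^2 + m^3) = (m - 5)/(12*c^2 + 8*c*m + m^2)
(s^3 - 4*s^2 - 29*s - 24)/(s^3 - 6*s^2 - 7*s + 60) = (s^2 - 7*s - 8)/(s^2 - 9*s + 20)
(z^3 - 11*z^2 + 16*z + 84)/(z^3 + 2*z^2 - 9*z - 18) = (z^2 - 13*z + 42)/(z^2 - 9)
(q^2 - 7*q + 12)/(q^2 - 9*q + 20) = (q - 3)/(q - 5)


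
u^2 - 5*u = u*(u - 5)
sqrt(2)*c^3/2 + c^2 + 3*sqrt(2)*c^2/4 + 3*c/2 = c*(c + 3/2)*(sqrt(2)*c/2 + 1)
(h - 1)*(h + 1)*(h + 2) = h^3 + 2*h^2 - h - 2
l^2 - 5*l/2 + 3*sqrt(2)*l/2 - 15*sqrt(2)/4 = (l - 5/2)*(l + 3*sqrt(2)/2)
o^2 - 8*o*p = o*(o - 8*p)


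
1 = 1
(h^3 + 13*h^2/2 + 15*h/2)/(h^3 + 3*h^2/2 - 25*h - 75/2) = h/(h - 5)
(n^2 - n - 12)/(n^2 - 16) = (n + 3)/(n + 4)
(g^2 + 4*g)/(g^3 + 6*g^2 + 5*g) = (g + 4)/(g^2 + 6*g + 5)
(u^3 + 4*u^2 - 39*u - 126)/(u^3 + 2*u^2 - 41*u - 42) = (u + 3)/(u + 1)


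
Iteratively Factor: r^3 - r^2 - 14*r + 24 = (r + 4)*(r^2 - 5*r + 6) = (r - 3)*(r + 4)*(r - 2)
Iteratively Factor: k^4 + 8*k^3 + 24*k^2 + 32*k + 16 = (k + 2)*(k^3 + 6*k^2 + 12*k + 8) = (k + 2)^2*(k^2 + 4*k + 4) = (k + 2)^3*(k + 2)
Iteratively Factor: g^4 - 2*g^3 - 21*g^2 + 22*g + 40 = (g + 1)*(g^3 - 3*g^2 - 18*g + 40) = (g - 5)*(g + 1)*(g^2 + 2*g - 8) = (g - 5)*(g - 2)*(g + 1)*(g + 4)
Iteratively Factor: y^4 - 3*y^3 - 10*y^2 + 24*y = (y + 3)*(y^3 - 6*y^2 + 8*y) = (y - 4)*(y + 3)*(y^2 - 2*y) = (y - 4)*(y - 2)*(y + 3)*(y)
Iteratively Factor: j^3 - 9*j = (j - 3)*(j^2 + 3*j) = j*(j - 3)*(j + 3)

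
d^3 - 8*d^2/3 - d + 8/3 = (d - 8/3)*(d - 1)*(d + 1)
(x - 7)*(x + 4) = x^2 - 3*x - 28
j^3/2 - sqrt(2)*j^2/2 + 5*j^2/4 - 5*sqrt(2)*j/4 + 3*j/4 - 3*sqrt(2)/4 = (j/2 + 1/2)*(j + 3/2)*(j - sqrt(2))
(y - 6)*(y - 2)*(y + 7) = y^3 - y^2 - 44*y + 84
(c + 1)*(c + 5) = c^2 + 6*c + 5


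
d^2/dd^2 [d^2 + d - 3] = 2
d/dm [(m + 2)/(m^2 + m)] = (m*(m + 1) - (m + 2)*(2*m + 1))/(m^2*(m + 1)^2)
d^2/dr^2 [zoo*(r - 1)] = 0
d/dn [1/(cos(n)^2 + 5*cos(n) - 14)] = (2*cos(n) + 5)*sin(n)/(cos(n)^2 + 5*cos(n) - 14)^2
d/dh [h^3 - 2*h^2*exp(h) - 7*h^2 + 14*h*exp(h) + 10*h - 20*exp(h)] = -2*h^2*exp(h) + 3*h^2 + 10*h*exp(h) - 14*h - 6*exp(h) + 10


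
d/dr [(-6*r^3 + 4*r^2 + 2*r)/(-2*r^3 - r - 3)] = 2*(4*r^4 + 10*r^3 + 25*r^2 - 12*r - 3)/(4*r^6 + 4*r^4 + 12*r^3 + r^2 + 6*r + 9)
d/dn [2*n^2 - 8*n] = 4*n - 8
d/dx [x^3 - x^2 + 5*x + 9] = 3*x^2 - 2*x + 5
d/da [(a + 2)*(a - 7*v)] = 2*a - 7*v + 2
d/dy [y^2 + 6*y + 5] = 2*y + 6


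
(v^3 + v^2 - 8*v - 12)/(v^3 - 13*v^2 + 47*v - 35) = (v^3 + v^2 - 8*v - 12)/(v^3 - 13*v^2 + 47*v - 35)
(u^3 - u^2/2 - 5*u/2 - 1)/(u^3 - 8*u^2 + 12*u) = (2*u^2 + 3*u + 1)/(2*u*(u - 6))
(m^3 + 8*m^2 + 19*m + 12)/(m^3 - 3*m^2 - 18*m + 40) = (m^2 + 4*m + 3)/(m^2 - 7*m + 10)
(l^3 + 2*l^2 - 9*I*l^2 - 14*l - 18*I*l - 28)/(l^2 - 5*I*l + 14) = (l^2 + 2*l*(1 - I) - 4*I)/(l + 2*I)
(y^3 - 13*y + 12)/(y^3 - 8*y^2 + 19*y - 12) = (y + 4)/(y - 4)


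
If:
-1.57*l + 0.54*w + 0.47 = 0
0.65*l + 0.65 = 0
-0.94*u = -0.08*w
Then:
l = -1.00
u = -0.32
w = -3.78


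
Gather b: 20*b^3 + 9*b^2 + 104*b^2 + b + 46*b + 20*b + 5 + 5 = 20*b^3 + 113*b^2 + 67*b + 10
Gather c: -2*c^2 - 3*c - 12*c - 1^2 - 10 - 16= -2*c^2 - 15*c - 27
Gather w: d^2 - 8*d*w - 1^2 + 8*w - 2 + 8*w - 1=d^2 + w*(16 - 8*d) - 4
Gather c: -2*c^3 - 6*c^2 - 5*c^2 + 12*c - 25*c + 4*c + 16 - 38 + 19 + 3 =-2*c^3 - 11*c^2 - 9*c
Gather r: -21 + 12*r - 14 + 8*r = 20*r - 35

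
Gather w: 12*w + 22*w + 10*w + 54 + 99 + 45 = 44*w + 198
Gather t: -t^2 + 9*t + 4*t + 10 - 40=-t^2 + 13*t - 30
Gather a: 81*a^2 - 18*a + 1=81*a^2 - 18*a + 1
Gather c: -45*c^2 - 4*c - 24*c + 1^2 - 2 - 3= -45*c^2 - 28*c - 4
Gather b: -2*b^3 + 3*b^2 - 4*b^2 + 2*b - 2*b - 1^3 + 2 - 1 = -2*b^3 - b^2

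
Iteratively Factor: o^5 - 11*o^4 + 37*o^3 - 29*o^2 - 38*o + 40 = (o - 5)*(o^4 - 6*o^3 + 7*o^2 + 6*o - 8) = (o - 5)*(o - 4)*(o^3 - 2*o^2 - o + 2) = (o - 5)*(o - 4)*(o + 1)*(o^2 - 3*o + 2) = (o - 5)*(o - 4)*(o - 2)*(o + 1)*(o - 1)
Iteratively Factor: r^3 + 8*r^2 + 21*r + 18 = (r + 3)*(r^2 + 5*r + 6) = (r + 3)^2*(r + 2)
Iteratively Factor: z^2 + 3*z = (z + 3)*(z)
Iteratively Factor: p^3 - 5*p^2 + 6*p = (p - 2)*(p^2 - 3*p) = (p - 3)*(p - 2)*(p)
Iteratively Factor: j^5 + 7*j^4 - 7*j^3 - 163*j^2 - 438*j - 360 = (j + 3)*(j^4 + 4*j^3 - 19*j^2 - 106*j - 120) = (j + 2)*(j + 3)*(j^3 + 2*j^2 - 23*j - 60) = (j - 5)*(j + 2)*(j + 3)*(j^2 + 7*j + 12) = (j - 5)*(j + 2)*(j + 3)^2*(j + 4)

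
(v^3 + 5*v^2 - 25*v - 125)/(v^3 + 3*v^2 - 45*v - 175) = (v - 5)/(v - 7)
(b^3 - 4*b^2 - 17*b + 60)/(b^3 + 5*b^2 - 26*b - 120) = (b - 3)/(b + 6)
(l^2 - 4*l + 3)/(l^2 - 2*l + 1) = (l - 3)/(l - 1)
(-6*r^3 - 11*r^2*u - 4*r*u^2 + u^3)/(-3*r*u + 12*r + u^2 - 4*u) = (6*r^3 + 11*r^2*u + 4*r*u^2 - u^3)/(3*r*u - 12*r - u^2 + 4*u)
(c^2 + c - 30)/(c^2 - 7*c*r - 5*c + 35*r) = (-c - 6)/(-c + 7*r)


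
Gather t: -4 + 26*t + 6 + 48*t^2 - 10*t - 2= 48*t^2 + 16*t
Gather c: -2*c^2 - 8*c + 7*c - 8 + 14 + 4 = -2*c^2 - c + 10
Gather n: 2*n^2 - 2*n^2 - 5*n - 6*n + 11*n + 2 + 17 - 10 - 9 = 0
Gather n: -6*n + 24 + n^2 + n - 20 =n^2 - 5*n + 4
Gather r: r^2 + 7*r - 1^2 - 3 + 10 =r^2 + 7*r + 6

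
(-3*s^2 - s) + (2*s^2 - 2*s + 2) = -s^2 - 3*s + 2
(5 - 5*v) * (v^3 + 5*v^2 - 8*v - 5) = -5*v^4 - 20*v^3 + 65*v^2 - 15*v - 25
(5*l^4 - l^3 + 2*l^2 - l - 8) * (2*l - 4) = 10*l^5 - 22*l^4 + 8*l^3 - 10*l^2 - 12*l + 32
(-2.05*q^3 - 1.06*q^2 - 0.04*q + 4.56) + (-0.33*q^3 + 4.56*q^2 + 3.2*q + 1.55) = -2.38*q^3 + 3.5*q^2 + 3.16*q + 6.11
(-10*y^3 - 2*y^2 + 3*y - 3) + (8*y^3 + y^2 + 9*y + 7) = -2*y^3 - y^2 + 12*y + 4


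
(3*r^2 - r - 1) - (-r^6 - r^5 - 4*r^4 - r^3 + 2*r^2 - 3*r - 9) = r^6 + r^5 + 4*r^4 + r^3 + r^2 + 2*r + 8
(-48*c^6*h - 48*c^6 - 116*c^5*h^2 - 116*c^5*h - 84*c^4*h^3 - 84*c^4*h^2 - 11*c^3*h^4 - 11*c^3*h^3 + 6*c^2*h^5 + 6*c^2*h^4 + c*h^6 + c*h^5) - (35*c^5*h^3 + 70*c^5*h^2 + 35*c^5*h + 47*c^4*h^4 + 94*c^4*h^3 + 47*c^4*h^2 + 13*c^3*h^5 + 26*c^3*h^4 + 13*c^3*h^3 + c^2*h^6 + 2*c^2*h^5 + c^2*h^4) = -48*c^6*h - 48*c^6 - 35*c^5*h^3 - 186*c^5*h^2 - 151*c^5*h - 47*c^4*h^4 - 178*c^4*h^3 - 131*c^4*h^2 - 13*c^3*h^5 - 37*c^3*h^4 - 24*c^3*h^3 - c^2*h^6 + 4*c^2*h^5 + 5*c^2*h^4 + c*h^6 + c*h^5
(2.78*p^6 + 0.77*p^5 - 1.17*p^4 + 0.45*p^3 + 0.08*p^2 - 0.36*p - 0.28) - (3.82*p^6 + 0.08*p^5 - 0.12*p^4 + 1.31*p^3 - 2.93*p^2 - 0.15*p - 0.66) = -1.04*p^6 + 0.69*p^5 - 1.05*p^4 - 0.86*p^3 + 3.01*p^2 - 0.21*p + 0.38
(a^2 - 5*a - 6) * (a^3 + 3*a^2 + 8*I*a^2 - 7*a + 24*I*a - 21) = a^5 - 2*a^4 + 8*I*a^4 - 28*a^3 - 16*I*a^3 - 4*a^2 - 168*I*a^2 + 147*a - 144*I*a + 126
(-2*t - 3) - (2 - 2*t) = -5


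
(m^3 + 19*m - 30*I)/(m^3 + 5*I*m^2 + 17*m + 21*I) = (m^2 + 3*I*m + 10)/(m^2 + 8*I*m - 7)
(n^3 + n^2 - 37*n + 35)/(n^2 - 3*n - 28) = (-n^3 - n^2 + 37*n - 35)/(-n^2 + 3*n + 28)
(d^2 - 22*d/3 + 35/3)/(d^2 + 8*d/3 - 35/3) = (d - 5)/(d + 5)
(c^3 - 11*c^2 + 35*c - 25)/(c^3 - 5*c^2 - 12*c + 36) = (c^3 - 11*c^2 + 35*c - 25)/(c^3 - 5*c^2 - 12*c + 36)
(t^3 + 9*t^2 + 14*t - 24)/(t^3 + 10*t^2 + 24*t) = (t - 1)/t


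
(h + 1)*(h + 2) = h^2 + 3*h + 2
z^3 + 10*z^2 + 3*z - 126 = (z - 3)*(z + 6)*(z + 7)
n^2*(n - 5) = n^3 - 5*n^2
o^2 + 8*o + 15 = (o + 3)*(o + 5)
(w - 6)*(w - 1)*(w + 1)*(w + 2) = w^4 - 4*w^3 - 13*w^2 + 4*w + 12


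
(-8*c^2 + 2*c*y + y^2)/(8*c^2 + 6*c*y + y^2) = (-2*c + y)/(2*c + y)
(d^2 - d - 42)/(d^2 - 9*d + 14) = (d + 6)/(d - 2)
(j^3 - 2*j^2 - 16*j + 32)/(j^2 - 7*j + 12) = (j^2 + 2*j - 8)/(j - 3)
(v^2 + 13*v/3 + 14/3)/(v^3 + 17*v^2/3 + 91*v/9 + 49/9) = 3*(v + 2)/(3*v^2 + 10*v + 7)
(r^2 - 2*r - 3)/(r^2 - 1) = (r - 3)/(r - 1)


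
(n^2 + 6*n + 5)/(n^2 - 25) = (n + 1)/(n - 5)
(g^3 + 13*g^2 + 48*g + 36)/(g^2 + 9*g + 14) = (g^3 + 13*g^2 + 48*g + 36)/(g^2 + 9*g + 14)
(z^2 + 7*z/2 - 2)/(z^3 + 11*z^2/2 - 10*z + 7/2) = (z + 4)/(z^2 + 6*z - 7)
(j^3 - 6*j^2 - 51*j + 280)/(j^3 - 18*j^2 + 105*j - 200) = (j + 7)/(j - 5)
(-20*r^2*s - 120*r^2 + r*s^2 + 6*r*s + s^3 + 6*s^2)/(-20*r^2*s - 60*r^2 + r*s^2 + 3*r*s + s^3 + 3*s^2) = (s + 6)/(s + 3)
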